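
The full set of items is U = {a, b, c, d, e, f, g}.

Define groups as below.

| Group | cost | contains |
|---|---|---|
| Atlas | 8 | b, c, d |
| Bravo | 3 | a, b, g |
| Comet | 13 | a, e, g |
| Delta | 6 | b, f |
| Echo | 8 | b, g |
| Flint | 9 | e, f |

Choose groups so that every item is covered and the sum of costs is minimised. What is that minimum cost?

20

Atlas, Bravo, Flint together cover every item (Atlas ∪ Bravo ∪ Flint = {a, b, c, d, e, f, g}); total cost 8 + 3 + 9 = 20.
No covering selection has total cost below 20.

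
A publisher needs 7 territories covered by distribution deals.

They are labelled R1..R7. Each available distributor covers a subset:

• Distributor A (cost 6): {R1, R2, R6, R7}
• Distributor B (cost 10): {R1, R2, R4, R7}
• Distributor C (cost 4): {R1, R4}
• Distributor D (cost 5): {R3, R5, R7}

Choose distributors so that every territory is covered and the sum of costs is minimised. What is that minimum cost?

15

A, C, D together cover every territory (A ∪ C ∪ D = {R1, R2, R3, R4, R5, R6, R7}); total cost 6 + 4 + 5 = 15.
No covering selection has total cost below 15.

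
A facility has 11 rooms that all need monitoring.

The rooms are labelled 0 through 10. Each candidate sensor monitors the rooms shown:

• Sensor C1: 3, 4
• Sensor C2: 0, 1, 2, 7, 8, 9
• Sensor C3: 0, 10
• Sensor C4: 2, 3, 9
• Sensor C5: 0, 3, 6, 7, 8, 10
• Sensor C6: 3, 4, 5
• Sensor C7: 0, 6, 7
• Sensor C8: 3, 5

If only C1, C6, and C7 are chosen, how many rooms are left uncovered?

5

Union of C1, C6, C7 = {0, 3, 4, 5, 6, 7}.
Not covered: 1, 2, 8, 9, 10 — 5 rooms.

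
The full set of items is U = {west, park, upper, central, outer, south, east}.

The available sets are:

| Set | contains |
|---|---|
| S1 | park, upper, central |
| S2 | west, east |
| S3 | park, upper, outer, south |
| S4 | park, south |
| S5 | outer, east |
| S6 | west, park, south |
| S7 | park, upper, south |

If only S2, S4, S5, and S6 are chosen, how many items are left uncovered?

Union of S2, S4, S5, S6 = {west, park, outer, south, east}.
Not covered: upper, central — 2 items.

2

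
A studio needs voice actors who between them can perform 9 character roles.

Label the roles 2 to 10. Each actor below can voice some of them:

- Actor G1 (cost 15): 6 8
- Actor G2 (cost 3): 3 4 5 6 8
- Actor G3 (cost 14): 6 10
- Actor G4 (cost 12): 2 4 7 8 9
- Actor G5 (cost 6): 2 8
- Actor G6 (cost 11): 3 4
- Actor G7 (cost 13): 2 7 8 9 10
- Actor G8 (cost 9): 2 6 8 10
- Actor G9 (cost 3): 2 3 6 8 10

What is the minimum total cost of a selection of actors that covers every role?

G2, G7 together cover every role (G2 ∪ G7 = {2, 3, 4, 5, 6, 7, 8, 9, 10}); total cost 3 + 13 = 16.
The greedy pick G2, G9, G4 costs 18; no covering selection beats 16.

16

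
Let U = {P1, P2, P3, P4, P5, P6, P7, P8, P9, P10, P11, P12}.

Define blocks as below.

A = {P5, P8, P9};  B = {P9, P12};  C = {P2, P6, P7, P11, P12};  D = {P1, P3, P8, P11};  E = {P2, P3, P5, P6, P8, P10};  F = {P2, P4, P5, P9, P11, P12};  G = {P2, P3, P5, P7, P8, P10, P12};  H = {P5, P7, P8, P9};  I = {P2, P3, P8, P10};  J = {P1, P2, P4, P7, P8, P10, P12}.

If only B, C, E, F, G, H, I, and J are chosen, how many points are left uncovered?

0

Union of B, C, E, F, G, H, I, J = {P1, P2, P3, P4, P5, P6, P7, P8, P9, P10, P11, P12} — that's every point, so 0 are uncovered.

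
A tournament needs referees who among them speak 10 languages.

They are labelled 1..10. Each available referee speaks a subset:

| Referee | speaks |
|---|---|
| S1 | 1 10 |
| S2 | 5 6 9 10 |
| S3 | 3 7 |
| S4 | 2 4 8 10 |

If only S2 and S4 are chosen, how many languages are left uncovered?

3

Union of S2, S4 = {2, 4, 5, 6, 8, 9, 10}.
Not covered: 1, 3, 7 — 3 languages.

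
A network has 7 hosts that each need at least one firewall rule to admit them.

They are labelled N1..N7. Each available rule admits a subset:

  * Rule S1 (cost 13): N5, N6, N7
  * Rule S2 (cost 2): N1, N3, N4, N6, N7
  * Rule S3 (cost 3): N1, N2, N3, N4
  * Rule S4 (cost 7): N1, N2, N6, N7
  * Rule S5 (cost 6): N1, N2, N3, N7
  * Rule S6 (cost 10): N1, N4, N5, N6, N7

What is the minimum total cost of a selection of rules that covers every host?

S3, S6 together cover every host (S3 ∪ S6 = {N1, N2, N3, N4, N5, N6, N7}); total cost 3 + 10 = 13.
The greedy pick S2, S3, S6 costs 15; no covering selection beats 13.

13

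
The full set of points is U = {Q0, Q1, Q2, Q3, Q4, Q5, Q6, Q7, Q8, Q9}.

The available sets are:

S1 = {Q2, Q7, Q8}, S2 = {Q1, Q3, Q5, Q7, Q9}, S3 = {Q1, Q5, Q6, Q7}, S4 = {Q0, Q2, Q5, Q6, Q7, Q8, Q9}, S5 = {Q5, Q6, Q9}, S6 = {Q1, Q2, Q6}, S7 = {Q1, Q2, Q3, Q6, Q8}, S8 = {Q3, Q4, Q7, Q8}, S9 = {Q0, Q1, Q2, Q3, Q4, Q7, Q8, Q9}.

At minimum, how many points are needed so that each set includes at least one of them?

2

H = {Q6, Q7} meets every set (each contains at least one member of H), and |H| = 2.
The sets S1, S5 are pairwise disjoint, so any hitting set needs a separate point for each — at least 2. Hence 2 is optimal.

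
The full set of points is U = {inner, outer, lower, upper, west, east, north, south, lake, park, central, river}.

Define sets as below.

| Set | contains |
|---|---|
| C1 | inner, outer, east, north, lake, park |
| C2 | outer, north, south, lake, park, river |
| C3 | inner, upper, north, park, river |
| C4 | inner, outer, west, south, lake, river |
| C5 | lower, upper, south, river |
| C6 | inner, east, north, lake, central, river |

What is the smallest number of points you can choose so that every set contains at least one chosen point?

2

The 2 points {north, south} hit every set.
The sets C1, C5 are pairwise disjoint, so any hitting set needs a separate point for each — at least 2. Hence 2 is optimal.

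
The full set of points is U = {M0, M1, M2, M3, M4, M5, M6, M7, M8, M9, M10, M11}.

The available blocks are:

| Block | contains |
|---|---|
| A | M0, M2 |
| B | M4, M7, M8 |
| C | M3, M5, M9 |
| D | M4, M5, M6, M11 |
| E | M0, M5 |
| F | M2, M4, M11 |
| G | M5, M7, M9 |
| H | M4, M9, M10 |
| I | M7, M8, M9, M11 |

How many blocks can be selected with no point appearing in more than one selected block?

3

A, B, C are pairwise disjoint (A={M0,M2}; B={M4,M7,M8}; C={M3,M5,M9}).
Every remaining block overlaps one of these, and no 4 of the listed blocks are pairwise disjoint, so 3 is the maximum.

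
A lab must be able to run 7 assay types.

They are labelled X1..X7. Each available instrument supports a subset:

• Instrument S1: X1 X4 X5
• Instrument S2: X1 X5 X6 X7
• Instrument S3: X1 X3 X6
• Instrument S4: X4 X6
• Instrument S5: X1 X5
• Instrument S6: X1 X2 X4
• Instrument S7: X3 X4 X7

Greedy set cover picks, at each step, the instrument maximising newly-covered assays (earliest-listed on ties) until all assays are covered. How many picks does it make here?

Greedy: pick S2 (covers 4 new) → pick S6 (covers 2 new) → pick S3 (covers 1 new). Total picks: 3.

3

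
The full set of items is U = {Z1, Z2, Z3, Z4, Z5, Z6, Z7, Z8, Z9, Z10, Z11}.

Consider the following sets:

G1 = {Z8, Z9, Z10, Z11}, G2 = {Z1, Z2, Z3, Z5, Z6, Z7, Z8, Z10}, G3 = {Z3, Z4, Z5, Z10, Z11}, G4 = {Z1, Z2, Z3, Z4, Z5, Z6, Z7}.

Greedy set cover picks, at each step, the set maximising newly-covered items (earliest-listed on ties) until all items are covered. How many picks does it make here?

Greedy: pick G2 (covers 8 new) → pick G1 (covers 2 new) → pick G3 (covers 1 new). Total picks: 3.
(The true minimum cover uses only 2 sets, so greedy is not optimal here.)

3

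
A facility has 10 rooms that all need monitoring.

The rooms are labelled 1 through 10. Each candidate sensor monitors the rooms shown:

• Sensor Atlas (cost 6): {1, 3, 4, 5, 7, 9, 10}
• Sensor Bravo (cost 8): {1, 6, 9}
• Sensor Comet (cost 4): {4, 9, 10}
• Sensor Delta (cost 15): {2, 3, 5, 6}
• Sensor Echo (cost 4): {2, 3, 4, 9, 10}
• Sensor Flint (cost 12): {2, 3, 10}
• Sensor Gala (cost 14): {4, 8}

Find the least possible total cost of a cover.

Atlas, Bravo, Echo, Gala together cover every room (Atlas ∪ Bravo ∪ Echo ∪ Gala = {1, 2, 3, 4, 5, 6, 7, 8, 9, 10}); total cost 6 + 8 + 4 + 14 = 32.
No covering selection has total cost below 32.

32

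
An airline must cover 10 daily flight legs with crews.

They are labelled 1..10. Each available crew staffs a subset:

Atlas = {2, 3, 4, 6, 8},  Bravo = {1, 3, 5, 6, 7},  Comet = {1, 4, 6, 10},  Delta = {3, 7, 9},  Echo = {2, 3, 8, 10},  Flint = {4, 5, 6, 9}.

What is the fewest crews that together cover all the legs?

3

Take {Bravo, Echo, Flint}. Their union is {1, 2, 3, 4, 5, 6, 7, 8, 9, 10}, which is all 10 legs.
No 2 of the 6 crews cover everything (all 15 combinations miss at least one leg), so 3 is optimal.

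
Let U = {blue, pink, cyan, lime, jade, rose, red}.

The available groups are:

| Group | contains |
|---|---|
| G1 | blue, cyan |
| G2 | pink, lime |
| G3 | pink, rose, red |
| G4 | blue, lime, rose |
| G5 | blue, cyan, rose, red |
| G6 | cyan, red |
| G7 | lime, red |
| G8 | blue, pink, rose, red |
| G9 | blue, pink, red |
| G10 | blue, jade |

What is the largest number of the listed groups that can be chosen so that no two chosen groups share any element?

G2, G6, G10 are pairwise disjoint (G2={pink,lime}; G6={cyan,red}; G10={blue,jade}).
Every remaining group overlaps one of these, and no 4 of the listed groups are pairwise disjoint, so 3 is the maximum.

3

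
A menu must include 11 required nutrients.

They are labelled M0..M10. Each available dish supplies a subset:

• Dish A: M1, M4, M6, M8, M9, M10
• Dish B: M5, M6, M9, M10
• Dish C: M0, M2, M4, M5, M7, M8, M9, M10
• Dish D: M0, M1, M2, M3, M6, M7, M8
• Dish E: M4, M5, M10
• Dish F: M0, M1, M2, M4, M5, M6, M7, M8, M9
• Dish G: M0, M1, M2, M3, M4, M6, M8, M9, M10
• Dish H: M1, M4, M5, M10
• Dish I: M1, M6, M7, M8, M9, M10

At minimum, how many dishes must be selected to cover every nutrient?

F and G together: F ∪ G = {M0, M1, M2, M3, M4, M5, M6, M7, M8, M9, M10} — every nutrient is covered.
No single dish has all 11 nutrients (the largest, F, has 9), so 2 is optimal.

2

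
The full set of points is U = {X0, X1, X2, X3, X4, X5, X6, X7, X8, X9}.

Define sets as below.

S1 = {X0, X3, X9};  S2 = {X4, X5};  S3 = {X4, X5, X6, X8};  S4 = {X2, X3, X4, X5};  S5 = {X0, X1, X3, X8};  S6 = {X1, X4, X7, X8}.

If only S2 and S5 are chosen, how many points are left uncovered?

Union of S2, S5 = {X0, X1, X3, X4, X5, X8}.
Not covered: X2, X6, X7, X9 — 4 points.

4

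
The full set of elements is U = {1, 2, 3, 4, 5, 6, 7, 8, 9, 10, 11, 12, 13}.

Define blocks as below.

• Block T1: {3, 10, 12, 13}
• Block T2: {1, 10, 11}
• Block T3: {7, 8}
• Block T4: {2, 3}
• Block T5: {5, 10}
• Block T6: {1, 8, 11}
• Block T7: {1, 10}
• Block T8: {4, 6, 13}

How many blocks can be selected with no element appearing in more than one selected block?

T3, T4, T7, T8 are pairwise disjoint (T3={7,8}; T4={2,3}; T7={1,10}; T8={4,6,13}).
Every remaining block overlaps one of these, and no 5 of the listed blocks are pairwise disjoint, so 4 is the maximum.

4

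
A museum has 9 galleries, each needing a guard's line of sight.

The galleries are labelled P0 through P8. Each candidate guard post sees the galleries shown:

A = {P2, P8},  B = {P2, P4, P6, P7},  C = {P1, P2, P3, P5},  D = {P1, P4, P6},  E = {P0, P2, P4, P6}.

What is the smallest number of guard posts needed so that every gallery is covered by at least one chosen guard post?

A and B and C and E together: A ∪ B ∪ C ∪ E = {P0, P1, P2, P3, P4, P5, P6, P7, P8} — every gallery is covered.
Only A contains P8, so A is forced; the remaining 7 galleries need at least 3 more guard posts (each remaining guard post adds at most 3) — so at least 4 guard posts are needed, and 4 is optimal.

4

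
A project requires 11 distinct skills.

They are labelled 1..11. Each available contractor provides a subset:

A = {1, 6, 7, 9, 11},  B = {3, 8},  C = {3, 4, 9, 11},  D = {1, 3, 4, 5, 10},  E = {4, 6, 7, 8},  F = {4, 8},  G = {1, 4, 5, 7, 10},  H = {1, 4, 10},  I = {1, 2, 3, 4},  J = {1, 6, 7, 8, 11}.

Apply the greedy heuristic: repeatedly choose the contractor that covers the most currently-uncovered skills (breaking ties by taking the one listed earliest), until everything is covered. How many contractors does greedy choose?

Greedy: pick A (covers 5 new) → pick D (covers 4 new) → pick B (covers 1 new) → pick I (covers 1 new). Total picks: 4.

4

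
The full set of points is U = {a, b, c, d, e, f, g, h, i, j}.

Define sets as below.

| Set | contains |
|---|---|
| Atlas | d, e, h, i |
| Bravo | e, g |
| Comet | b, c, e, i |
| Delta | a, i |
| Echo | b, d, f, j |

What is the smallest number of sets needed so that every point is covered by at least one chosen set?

5

Atlas, Bravo, Comet, Delta, and Echo cover everything between them: the union {a, b, c, d, e, f, g, h, i, j} is all of U.
No 4 of the 5 sets cover everything (all 5 combinations miss at least one point), so 5 is optimal.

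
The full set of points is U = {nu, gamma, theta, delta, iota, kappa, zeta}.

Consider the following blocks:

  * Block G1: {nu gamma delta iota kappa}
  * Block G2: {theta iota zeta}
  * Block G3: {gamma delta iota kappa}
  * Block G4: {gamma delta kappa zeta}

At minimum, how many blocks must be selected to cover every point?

G1 and G2 together: G1 ∪ G2 = {nu, gamma, theta, delta, iota, kappa, zeta} — every point is covered.
No single block has all 7 points (the largest, G1, has 5), so 2 is optimal.

2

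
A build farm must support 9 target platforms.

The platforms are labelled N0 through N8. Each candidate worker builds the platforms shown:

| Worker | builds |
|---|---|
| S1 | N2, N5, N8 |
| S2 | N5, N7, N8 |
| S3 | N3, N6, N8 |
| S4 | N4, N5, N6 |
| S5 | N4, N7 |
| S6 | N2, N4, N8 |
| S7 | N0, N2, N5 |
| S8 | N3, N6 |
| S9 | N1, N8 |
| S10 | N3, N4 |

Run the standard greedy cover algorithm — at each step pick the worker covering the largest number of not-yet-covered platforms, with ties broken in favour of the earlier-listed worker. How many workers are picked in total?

5

Greedy: pick S1 (covers 3 new) → pick S3 (covers 2 new) → pick S5 (covers 2 new) → pick S7 (covers 1 new) → pick S9 (covers 1 new). Total picks: 5.
(The true minimum cover uses only 4 workers, so greedy is not optimal here.)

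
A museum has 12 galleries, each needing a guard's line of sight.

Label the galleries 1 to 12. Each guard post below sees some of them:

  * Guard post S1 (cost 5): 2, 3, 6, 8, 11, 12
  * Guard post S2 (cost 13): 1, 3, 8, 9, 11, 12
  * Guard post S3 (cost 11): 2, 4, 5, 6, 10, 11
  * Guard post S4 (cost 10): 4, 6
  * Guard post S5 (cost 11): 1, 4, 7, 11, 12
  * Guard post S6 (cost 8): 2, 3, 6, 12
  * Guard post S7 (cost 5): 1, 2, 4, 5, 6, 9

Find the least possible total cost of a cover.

S1, S3, S5, S7 together cover every gallery (S1 ∪ S3 ∪ S5 ∪ S7 = {1, 2, 3, 4, 5, 6, 7, 8, 9, 10, 11, 12}); total cost 5 + 11 + 11 + 5 = 32.
No covering selection has total cost below 32.

32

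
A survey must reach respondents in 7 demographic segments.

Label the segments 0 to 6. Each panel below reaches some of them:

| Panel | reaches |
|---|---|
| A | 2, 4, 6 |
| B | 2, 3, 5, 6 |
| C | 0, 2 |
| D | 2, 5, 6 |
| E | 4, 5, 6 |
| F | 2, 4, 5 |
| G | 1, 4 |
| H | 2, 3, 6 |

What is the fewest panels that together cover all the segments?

3

B and C and G together: B ∪ C ∪ G = {0, 1, 2, 3, 4, 5, 6} — every segment is covered.
Only C contains 0, so C is forced; the remaining 5 segments need at least 2 more panels (each remaining panel adds at most 3) — so at least 3 panels are needed, and 3 is optimal.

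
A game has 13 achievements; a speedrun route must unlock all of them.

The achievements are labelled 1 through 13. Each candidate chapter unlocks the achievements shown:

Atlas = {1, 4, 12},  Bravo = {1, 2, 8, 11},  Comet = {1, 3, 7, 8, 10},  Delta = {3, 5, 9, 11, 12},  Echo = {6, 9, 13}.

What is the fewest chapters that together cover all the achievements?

5

Atlas and Bravo and Comet and Delta and Echo together: Atlas ∪ Bravo ∪ Comet ∪ Delta ∪ Echo = {1, 2, 3, 4, 5, 6, 7, 8, 9, 10, 11, 12, 13} — every achievement is covered.
No 4 of the 5 chapters cover everything (all 5 combinations miss at least one achievement), so 5 is optimal.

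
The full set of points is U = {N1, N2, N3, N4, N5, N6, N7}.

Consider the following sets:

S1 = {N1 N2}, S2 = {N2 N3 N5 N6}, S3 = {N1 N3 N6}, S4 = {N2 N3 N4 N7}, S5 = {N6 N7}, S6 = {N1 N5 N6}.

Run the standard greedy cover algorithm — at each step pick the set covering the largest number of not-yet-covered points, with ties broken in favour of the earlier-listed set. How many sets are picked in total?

3

Greedy: pick S2 (covers 4 new) → pick S4 (covers 2 new) → pick S1 (covers 1 new). Total picks: 3.
(The true minimum cover uses only 2 sets, so greedy is not optimal here.)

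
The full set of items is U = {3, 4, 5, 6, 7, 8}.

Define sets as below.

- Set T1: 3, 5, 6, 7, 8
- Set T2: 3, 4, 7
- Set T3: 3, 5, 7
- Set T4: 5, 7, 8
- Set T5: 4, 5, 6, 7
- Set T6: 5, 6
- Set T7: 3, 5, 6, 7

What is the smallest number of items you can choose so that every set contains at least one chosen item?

2

Take H = {6, 7}. Each listed set contains at least one of these, so H is a hitting set of size 2.
The sets T2, T6 are pairwise disjoint, so any hitting set needs a separate item for each — at least 2. Hence 2 is optimal.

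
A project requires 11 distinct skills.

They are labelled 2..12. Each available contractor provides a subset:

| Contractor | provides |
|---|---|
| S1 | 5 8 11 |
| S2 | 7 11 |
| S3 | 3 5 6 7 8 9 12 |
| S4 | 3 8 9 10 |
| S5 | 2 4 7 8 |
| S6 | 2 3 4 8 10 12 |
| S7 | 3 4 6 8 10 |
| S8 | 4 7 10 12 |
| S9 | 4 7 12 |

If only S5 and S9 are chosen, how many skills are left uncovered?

Union of S5, S9 = {2, 4, 7, 8, 12}.
Not covered: 3, 5, 6, 9, 10, 11 — 6 skills.

6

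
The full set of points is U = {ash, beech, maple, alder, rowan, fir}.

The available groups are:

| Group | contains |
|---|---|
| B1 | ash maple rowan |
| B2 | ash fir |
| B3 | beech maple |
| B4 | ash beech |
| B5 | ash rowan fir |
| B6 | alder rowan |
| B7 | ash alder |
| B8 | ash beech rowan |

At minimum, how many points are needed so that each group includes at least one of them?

3

The 3 points {ash, maple, rowan} hit every group.
The groups B2, B3, B6 are pairwise disjoint, so any hitting set needs a separate point for each — at least 3. Hence 3 is optimal.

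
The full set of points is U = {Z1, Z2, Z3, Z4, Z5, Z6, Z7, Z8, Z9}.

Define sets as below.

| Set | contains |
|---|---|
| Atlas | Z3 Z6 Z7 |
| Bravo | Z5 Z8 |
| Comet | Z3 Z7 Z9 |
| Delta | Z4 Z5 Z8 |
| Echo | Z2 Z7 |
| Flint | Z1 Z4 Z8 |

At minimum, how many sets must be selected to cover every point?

Take {Atlas, Bravo, Comet, Echo, Flint}. Their union is {Z1, Z2, Z3, Z4, Z5, Z6, Z7, Z8, Z9}, which is all 9 points.
No 4 of the 6 sets cover everything (all 15 combinations miss at least one point), so 5 is optimal.

5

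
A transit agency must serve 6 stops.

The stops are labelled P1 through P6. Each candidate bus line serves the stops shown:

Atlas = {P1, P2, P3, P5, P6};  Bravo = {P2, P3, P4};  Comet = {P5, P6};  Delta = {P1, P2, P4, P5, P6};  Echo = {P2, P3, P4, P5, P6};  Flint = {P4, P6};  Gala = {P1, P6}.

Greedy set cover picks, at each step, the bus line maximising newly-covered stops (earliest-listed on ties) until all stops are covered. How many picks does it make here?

Greedy: pick Atlas (covers 5 new) → pick Bravo (covers 1 new). Total picks: 2.

2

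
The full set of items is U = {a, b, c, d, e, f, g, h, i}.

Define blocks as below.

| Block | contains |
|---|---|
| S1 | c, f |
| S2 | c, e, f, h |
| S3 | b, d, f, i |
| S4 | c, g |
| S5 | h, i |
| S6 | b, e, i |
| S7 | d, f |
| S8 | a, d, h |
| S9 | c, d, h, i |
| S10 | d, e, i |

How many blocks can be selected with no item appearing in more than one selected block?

3

S4, S5, S7 are pairwise disjoint (S4={c,g}; S5={h,i}; S7={d,f}).
Every remaining block overlaps one of these, and no 4 of the listed blocks are pairwise disjoint, so 3 is the maximum.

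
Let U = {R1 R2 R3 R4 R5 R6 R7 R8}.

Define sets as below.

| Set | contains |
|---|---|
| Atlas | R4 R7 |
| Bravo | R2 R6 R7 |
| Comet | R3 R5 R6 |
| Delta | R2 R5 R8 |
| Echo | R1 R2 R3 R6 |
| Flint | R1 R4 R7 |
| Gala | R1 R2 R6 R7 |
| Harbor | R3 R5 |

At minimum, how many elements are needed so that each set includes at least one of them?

Take H = {R4, R5, R6}. Each listed set contains at least one of these, so H is a hitting set of size 3.
No choice of 2 elements meets every set, so 3 is the minimum.

3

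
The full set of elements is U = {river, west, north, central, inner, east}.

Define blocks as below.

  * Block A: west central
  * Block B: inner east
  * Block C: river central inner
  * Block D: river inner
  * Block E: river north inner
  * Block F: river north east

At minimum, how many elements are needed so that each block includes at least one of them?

3

Take H = {river, west, east}. Each listed block contains at least one of these, so H is a hitting set of size 3.
No choice of 2 elements meets every block, so 3 is the minimum.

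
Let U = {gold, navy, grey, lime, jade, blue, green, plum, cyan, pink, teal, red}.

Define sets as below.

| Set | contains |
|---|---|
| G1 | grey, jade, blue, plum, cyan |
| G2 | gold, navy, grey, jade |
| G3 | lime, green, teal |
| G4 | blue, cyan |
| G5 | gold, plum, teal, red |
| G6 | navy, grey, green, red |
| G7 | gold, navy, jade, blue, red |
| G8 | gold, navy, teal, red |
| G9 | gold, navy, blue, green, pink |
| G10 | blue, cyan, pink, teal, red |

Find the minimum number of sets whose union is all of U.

G1, G3, G5, and G9 cover everything between them: the union {gold, navy, grey, lime, jade, blue, green, plum, cyan, pink, teal, red} is all of U.
No 3 of the 10 sets cover everything (all 120 combinations miss at least one item), so 4 is optimal.

4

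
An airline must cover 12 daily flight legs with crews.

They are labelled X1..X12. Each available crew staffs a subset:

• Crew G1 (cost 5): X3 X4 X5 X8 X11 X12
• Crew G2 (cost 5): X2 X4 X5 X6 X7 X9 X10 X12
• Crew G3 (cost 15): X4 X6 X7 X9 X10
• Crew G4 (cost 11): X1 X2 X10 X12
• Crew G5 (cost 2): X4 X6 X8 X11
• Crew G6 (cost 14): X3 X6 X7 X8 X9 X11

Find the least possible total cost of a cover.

21

G1, G2, G4 together cover every leg (G1 ∪ G2 ∪ G4 = {X1, X2, X3, X4, X5, X6, X7, X8, X9, X10, X11, X12}); total cost 5 + 5 + 11 = 21.
The greedy pick G5, G2, G1, G4 costs 23; no covering selection beats 21.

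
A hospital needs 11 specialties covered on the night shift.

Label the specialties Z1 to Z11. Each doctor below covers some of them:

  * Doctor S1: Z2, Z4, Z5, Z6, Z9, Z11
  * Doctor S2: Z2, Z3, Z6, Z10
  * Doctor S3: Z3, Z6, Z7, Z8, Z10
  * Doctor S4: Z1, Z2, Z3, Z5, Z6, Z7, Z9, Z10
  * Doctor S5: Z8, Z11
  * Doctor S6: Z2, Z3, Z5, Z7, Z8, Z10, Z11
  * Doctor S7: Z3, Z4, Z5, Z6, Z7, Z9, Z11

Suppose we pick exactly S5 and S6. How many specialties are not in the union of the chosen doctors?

Union of S5, S6 = {Z2, Z3, Z5, Z7, Z8, Z10, Z11}.
Not covered: Z1, Z4, Z6, Z9 — 4 specialties.

4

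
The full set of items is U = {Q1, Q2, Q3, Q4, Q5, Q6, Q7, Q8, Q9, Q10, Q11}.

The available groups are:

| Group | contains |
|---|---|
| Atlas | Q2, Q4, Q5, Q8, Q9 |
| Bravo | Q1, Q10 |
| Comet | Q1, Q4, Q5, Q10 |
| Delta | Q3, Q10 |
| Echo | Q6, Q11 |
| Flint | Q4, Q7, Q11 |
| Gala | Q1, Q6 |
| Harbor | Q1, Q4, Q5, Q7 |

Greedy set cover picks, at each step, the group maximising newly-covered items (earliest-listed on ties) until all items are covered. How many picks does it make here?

Greedy: pick Atlas (covers 5 new) → pick Bravo (covers 2 new) → pick Echo (covers 2 new) → pick Delta (covers 1 new) → pick Flint (covers 1 new). Total picks: 5.
(The true minimum cover uses only 4 groups, so greedy is not optimal here.)

5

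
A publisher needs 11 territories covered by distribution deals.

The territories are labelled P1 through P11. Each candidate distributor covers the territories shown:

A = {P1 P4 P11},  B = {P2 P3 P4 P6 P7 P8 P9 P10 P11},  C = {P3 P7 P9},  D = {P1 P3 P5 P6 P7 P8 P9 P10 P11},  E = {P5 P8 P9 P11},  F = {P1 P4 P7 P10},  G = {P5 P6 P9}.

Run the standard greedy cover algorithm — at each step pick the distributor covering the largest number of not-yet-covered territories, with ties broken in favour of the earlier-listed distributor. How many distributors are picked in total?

Greedy: pick B (covers 9 new) → pick D (covers 2 new). Total picks: 2.

2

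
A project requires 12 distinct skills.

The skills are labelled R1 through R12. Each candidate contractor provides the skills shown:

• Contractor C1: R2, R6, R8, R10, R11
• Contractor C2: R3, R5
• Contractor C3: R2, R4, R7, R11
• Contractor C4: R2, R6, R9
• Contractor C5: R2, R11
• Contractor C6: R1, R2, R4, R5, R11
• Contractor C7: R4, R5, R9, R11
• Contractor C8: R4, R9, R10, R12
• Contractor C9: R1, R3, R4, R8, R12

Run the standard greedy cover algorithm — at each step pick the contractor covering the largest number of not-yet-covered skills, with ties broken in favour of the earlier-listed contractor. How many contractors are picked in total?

4

Greedy: pick C1 (covers 5 new) → pick C9 (covers 4 new) → pick C7 (covers 2 new) → pick C3 (covers 1 new). Total picks: 4.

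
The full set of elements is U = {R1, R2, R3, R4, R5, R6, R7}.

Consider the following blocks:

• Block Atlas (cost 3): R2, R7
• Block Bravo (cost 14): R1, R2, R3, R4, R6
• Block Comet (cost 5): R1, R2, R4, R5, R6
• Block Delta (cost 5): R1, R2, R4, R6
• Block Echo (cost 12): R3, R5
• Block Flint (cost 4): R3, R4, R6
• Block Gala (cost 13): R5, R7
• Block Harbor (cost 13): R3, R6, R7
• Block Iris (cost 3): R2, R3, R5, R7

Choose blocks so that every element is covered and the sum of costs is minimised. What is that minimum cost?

Delta, Iris together cover every element (Delta ∪ Iris = {R1, R2, R3, R4, R5, R6, R7}); total cost 5 + 3 = 8.
No covering selection has total cost below 8.

8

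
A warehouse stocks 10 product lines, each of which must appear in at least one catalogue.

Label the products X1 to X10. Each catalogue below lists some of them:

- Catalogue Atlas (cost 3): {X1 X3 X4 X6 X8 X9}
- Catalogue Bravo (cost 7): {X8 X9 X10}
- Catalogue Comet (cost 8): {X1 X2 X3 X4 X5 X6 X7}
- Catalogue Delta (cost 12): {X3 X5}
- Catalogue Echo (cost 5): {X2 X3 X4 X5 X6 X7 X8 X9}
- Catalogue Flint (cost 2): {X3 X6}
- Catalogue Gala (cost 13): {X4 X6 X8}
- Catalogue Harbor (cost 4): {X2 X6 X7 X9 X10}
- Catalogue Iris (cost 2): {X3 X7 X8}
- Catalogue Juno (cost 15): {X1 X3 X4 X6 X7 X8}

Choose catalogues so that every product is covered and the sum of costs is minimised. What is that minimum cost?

12

Atlas, Echo, Harbor together cover every product (Atlas ∪ Echo ∪ Harbor = {X1, X2, X3, X4, X5, X6, X7, X8, X9, X10}); total cost 3 + 5 + 4 = 12.
No covering selection has total cost below 12.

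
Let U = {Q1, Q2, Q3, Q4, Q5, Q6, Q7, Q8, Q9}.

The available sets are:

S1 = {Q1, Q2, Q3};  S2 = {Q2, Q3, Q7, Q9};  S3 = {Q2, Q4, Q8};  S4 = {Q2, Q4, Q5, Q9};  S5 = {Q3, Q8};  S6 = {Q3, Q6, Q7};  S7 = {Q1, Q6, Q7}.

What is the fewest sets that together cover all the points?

3

Take {S4, S5, S7}. Their union is {Q1, Q2, Q3, Q4, Q5, Q6, Q7, Q8, Q9}, which is all 9 points.
Each set has at most 4 points, and 2·4 = 8 < 9 — so at least 3 sets are needed, and 3 is optimal.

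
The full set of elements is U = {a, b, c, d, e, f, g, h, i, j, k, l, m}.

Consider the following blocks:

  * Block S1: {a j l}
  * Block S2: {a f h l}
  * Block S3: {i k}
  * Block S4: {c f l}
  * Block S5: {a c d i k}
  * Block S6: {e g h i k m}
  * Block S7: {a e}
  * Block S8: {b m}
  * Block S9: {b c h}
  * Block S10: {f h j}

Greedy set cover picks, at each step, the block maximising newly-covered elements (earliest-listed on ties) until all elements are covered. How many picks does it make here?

5

Greedy: pick S6 (covers 6 new) → pick S1 (covers 3 new) → pick S4 (covers 2 new) → pick S5 (covers 1 new) → pick S8 (covers 1 new). Total picks: 5.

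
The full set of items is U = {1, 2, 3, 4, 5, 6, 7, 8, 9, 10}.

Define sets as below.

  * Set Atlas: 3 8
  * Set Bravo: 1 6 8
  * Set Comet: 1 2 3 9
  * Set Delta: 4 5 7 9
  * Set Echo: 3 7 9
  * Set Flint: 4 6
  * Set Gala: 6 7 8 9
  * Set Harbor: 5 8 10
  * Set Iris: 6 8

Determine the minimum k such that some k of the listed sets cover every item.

Take {Comet, Flint, Gala, Harbor}. Their union is {1, 2, 3, 4, 5, 6, 7, 8, 9, 10}, which is all 10 items.
No 3 of the 9 sets cover everything (all 84 combinations miss at least one item), so 4 is optimal.

4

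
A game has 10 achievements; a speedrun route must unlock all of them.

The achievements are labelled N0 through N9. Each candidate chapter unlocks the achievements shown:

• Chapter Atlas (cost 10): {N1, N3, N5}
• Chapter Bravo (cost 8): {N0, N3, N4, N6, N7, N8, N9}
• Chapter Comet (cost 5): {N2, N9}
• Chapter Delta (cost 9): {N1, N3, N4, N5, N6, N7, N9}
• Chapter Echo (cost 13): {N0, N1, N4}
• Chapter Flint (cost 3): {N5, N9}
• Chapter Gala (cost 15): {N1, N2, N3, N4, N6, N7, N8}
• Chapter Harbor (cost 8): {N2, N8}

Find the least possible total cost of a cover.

22

Bravo, Comet, Delta together cover every achievement (Bravo ∪ Comet ∪ Delta = {N0, N1, N2, N3, N4, N5, N6, N7, N8, N9}); total cost 8 + 5 + 9 = 22.
The greedy pick Bravo, Flint, Comet, Delta costs 25; no covering selection beats 22.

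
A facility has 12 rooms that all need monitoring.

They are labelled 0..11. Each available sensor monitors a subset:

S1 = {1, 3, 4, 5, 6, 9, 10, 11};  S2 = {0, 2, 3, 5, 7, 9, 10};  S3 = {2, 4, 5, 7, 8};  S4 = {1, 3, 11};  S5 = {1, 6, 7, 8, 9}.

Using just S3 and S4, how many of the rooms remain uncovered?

Union of S3, S4 = {1, 2, 3, 4, 5, 7, 8, 11}.
Not covered: 0, 6, 9, 10 — 4 rooms.

4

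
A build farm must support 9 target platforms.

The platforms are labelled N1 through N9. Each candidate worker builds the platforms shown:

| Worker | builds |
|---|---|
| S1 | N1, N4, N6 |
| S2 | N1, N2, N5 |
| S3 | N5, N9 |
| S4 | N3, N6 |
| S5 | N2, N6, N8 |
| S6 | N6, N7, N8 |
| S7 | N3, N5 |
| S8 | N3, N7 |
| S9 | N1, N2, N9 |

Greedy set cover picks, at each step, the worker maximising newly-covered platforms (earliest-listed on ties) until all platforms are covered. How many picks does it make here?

Greedy: pick S1 (covers 3 new) → pick S2 (covers 2 new) → pick S6 (covers 2 new) → pick S3 (covers 1 new) → pick S4 (covers 1 new). Total picks: 5.
(The true minimum cover uses only 4 workers, so greedy is not optimal here.)

5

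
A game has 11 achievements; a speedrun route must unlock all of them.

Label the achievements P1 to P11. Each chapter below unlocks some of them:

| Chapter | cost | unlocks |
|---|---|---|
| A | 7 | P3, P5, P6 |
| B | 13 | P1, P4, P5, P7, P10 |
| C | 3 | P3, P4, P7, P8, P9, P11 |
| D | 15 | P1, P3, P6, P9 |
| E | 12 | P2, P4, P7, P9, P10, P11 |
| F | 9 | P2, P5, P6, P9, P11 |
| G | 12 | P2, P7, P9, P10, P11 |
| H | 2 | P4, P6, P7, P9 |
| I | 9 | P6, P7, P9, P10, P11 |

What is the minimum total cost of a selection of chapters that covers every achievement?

25

B, C, F together cover every achievement (B ∪ C ∪ F = {P1, P2, P3, P4, P5, P6, P7, P8, P9, P10, P11}); total cost 13 + 3 + 9 = 25.
The greedy pick C, H, B, F costs 27; no covering selection beats 25.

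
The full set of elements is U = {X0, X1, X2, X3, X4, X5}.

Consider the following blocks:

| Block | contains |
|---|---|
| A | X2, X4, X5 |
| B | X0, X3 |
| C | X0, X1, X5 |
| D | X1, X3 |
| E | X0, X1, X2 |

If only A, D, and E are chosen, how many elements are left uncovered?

Union of A, D, E = {X0, X1, X2, X3, X4, X5} — that's every element, so 0 are uncovered.

0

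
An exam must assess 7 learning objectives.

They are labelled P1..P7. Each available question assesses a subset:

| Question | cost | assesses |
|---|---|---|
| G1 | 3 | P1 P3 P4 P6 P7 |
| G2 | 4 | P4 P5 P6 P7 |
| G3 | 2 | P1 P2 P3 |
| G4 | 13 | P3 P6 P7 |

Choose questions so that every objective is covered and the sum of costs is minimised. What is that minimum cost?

G2, G3 together cover every objective (G2 ∪ G3 = {P1, P2, P3, P4, P5, P6, P7}); total cost 4 + 2 = 6.
The greedy pick G1, G3, G2 costs 9; no covering selection beats 6.

6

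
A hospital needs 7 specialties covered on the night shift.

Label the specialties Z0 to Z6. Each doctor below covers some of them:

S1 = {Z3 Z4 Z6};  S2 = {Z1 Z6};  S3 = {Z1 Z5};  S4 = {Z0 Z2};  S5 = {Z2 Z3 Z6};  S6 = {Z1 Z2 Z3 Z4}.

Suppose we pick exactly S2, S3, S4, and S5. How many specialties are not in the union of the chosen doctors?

1

Union of S2, S3, S4, S5 = {Z0, Z1, Z2, Z3, Z5, Z6}.
Not covered: Z4 — 1 specialty.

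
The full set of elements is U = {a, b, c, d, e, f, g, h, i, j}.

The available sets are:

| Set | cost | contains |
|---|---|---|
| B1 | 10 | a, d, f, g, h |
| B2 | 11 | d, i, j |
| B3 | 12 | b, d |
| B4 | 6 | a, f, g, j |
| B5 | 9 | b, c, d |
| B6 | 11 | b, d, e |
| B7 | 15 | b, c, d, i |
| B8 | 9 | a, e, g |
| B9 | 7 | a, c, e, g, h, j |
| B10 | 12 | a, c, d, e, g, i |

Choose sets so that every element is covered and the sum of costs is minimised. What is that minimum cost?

B4, B7, B9 together cover every element (B4 ∪ B7 ∪ B9 = {a, b, c, d, e, f, g, h, i, j}); total cost 6 + 15 + 7 = 28.
The greedy pick B9, B5, B4, B2 costs 33; no covering selection beats 28.

28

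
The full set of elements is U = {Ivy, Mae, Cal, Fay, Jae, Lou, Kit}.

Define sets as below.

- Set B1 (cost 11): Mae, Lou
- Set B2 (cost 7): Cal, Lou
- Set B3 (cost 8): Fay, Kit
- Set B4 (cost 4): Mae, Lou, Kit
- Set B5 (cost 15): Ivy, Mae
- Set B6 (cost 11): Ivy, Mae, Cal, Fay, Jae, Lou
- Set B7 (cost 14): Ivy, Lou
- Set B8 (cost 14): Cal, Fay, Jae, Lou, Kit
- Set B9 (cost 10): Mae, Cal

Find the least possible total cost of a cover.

15

B4, B6 together cover every element (B4 ∪ B6 = {Ivy, Mae, Cal, Fay, Jae, Lou, Kit}); total cost 4 + 11 = 15.
No covering selection has total cost below 15.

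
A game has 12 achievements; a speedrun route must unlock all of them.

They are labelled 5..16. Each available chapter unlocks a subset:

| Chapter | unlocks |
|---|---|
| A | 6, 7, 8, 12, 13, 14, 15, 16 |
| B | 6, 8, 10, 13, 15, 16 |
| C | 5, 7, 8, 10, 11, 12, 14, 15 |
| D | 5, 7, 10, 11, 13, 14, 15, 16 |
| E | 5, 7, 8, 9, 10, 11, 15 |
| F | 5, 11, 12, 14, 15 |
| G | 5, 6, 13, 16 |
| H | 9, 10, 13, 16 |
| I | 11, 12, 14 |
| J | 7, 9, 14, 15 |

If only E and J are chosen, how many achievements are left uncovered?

Union of E, J = {5, 7, 8, 9, 10, 11, 14, 15}.
Not covered: 6, 12, 13, 16 — 4 achievements.

4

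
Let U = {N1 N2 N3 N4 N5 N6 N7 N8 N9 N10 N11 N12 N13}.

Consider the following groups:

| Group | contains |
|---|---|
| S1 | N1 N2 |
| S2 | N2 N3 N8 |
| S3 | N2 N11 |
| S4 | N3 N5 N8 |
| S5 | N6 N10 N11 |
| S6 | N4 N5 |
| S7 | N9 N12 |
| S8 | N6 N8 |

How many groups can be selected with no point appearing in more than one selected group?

4

S1, S4, S5, S7 are pairwise disjoint (S1={N1,N2}; S4={N3,N5,N8}; S5={N6,N10,N11}; S7={N9,N12}).
Every remaining group overlaps one of these, and no 5 of the listed groups are pairwise disjoint, so 4 is the maximum.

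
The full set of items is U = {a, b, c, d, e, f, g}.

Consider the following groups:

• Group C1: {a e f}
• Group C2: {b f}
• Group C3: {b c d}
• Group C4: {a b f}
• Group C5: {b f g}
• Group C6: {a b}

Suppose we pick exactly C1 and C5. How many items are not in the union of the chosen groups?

2

Union of C1, C5 = {a, b, e, f, g}.
Not covered: c, d — 2 items.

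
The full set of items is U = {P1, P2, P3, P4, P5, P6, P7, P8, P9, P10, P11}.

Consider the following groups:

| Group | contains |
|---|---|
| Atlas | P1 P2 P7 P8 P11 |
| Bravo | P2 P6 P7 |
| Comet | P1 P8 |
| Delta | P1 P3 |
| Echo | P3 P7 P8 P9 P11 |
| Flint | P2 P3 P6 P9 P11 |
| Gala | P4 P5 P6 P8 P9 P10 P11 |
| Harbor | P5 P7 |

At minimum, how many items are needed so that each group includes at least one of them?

H = {P3, P7, P8} meets every group (each contains at least one member of H), and |H| = 3.
The groups Comet, Flint, Harbor are pairwise disjoint, so any hitting set needs a separate item for each — at least 3. Hence 3 is optimal.

3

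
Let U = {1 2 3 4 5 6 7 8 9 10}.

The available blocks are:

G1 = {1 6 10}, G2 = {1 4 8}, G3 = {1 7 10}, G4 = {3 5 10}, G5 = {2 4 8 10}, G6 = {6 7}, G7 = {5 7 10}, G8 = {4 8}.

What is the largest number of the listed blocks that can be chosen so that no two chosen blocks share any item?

G4, G6, G8 are pairwise disjoint (G4={3,5,10}; G6={6,7}; G8={4,8}).
Every remaining block overlaps one of these, and no 4 of the listed blocks are pairwise disjoint, so 3 is the maximum.

3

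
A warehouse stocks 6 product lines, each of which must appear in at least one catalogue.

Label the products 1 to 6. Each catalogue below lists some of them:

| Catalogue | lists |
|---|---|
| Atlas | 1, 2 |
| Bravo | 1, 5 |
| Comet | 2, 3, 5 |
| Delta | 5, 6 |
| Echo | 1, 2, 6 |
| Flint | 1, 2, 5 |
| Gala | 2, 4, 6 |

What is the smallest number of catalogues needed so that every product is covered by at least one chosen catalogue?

Take {Comet, Flint, Gala}. Their union is {1, 2, 3, 4, 5, 6}, which is all 6 products.
Only Comet contains 3, so Comet is forced; the remaining 3 products need at least 2 more catalogues (each remaining catalogue adds at most 2) — so at least 3 catalogues are needed, and 3 is optimal.

3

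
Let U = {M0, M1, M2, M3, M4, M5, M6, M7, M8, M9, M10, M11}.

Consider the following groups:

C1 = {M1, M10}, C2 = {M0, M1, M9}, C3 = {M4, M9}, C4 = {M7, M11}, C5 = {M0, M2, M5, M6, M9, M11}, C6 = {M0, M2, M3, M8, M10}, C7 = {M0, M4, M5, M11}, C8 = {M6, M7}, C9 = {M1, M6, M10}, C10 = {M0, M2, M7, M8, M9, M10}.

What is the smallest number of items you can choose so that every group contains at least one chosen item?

Take H = {M0, M4, M7, M10}. Each listed group contains at least one of these, so H is a hitting set of size 4.
No choice of 3 items meets every group, so 4 is the minimum.

4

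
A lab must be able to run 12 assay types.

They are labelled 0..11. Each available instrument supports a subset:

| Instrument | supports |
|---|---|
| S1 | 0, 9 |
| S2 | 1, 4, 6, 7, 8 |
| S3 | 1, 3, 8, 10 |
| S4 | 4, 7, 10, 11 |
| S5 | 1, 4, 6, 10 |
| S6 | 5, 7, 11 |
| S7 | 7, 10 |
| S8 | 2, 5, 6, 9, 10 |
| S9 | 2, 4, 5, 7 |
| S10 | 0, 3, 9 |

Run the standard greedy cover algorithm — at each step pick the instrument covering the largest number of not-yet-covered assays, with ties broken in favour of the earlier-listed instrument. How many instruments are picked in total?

4

Greedy: pick S2 (covers 5 new) → pick S8 (covers 4 new) → pick S10 (covers 2 new) → pick S4 (covers 1 new). Total picks: 4.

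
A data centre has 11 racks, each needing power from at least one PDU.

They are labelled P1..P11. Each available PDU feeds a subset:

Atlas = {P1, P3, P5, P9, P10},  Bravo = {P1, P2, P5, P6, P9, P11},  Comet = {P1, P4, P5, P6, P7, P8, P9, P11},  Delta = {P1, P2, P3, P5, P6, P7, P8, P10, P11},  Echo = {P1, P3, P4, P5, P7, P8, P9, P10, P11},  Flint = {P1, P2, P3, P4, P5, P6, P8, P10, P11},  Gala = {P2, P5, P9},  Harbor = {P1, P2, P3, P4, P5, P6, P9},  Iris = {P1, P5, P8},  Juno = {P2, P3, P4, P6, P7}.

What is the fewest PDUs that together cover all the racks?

2

Echo and Flint together: Echo ∪ Flint = {P1, P2, P3, P4, P5, P6, P7, P8, P9, P10, P11} — every rack is covered.
No single PDU has all 11 racks (the largest, Delta, has 9), so 2 is optimal.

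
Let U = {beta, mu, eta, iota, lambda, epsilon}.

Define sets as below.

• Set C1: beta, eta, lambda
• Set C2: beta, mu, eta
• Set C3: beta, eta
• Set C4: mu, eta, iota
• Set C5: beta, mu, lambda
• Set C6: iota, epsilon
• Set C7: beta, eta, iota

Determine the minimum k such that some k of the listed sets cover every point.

Take {C2, C5, C6}. Their union is {beta, mu, eta, iota, lambda, epsilon}, which is all 6 points.
Only C6 contains epsilon, so C6 is forced; the remaining 4 points need at least 2 more sets (each remaining set adds at most 3) — so at least 3 sets are needed, and 3 is optimal.

3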